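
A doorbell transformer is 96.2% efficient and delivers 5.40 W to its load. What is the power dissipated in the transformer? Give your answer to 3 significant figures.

P_loss ≈ 0.213 W

P_in = P_out/η = 5.40/0.962 = 5.61331 W.
P_loss = P_in − P_out = 5.61331 − 5.40 = 0.213 W.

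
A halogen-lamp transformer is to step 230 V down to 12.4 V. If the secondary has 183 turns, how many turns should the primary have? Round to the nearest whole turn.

N_p = 3394 turns

N_p/N_s = V_p/V_s, so N_p = 183 × 230/12.4 = 3394.4 ≈ 3394 turns.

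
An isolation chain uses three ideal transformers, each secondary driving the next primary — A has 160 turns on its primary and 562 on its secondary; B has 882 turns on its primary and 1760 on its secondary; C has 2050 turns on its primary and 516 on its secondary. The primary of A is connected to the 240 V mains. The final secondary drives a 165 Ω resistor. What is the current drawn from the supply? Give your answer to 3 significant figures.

After A: V = 240.00 × 562/160 = 843.00 V.
After B: V = 843.00 × 1760/882 = 1682.2 V.
After C: V = 1682.2 × 516/2050 = 423.42 V.
I_load = 423.42/165 = 2.5662 A, so P_out = 423.42 × 2.5662 = 1086.6 W.
All ideal ⇒ P_in = P_out, so I_supply = 1086.6/240 = 4.53 A.

I_supply ≈ 4.53 A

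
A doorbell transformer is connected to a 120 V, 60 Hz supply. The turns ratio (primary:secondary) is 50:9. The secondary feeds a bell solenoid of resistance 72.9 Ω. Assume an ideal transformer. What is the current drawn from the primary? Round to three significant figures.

I_p ≈ 0.0533 A

V_s = V_p × N_s/N_p = 120 × 9/50 = 21.600 V.
I_s = V_s/R = 21.600/72.9 = 0.29630 A.
For an ideal transformer I_p N_p = I_s N_s, so I_p = 0.29630 × 9/50 = 0.0533 A.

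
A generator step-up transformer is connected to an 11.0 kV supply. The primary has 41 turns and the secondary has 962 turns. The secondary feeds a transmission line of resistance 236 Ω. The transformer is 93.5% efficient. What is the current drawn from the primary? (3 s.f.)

V_s = 11000 × 962/41 = 258100 V.
I_s = V_s/R = 258100/236 = 1093.6 A.
P_out = V_s I_s = 258100 × 1093.6 = 2.8226×10^8 W.
P_in = P_out/η = 2.8226×10^8/0.935 = 3.0189×10^8 W.
I_p = P_in/V_p = 3.0189×10^8/11000 = 27400 A.

I_p ≈ 27400 A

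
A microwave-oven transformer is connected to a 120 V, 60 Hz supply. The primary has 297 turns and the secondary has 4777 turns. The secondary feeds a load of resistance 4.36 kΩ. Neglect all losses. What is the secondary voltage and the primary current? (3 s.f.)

V_s ≈ 1930 V, I_p ≈ 7.12 A

V_s = V_p × N_s/N_p = 120 × 4777/297 = 1930.1 V.
I_s = V_s/R = 1930.1/4360 = 0.44268 A.
I_p = I_s × N_s/N_p = 0.44268 × 4777/297 = 7.12 A.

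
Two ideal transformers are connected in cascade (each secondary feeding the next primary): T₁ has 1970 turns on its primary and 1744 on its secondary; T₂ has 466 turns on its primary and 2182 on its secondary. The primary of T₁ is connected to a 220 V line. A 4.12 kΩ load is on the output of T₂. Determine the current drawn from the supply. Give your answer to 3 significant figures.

Secondary of T₁: V = 220.00 × 1744/1970 = 194.76 V.
Secondary of T₂: V = 194.76 × 2182/466 = 911.95 V.
I_load = 911.95/4120 = 0.22135 A, so P_out = 911.95 × 0.22135 = 201.86 W.
All ideal ⇒ P_in = P_out, so I_supply = 201.86/220 = 0.918 A.

I_supply ≈ 0.918 A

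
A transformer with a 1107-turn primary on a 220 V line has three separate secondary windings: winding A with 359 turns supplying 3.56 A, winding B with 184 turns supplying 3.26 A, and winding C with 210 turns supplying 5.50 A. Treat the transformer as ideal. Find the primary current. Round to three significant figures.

I_p ≈ 2.74 A

V_A = 220 × 359/1107 = 71.346 V; V_B = 220 × 184/1107 = 36.567 V; V_C = 220 × 210/1107 = 41.734 V.
P_out = V_A I_A + V_B I_B + V_C I_C = 71.346×3.56 + 36.567×3.26 + 41.734×5.50 = 253.99 + 119.21 + 229.54 = 602.74 W.
Ideal ⇒ P_in = P_out, so I_p = P_out/V_p = 602.74/220 = 2.74 A.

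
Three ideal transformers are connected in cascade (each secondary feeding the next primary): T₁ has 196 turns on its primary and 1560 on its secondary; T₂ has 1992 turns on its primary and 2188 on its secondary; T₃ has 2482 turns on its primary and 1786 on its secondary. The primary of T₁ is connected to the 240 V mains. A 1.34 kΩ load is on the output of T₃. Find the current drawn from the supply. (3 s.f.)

I_supply ≈ 7.09 A

Secondary of T₁: V = 240.00 × 1560/196 = 1910.2 V.
Secondary of T₂: V = 1910.2 × 2188/1992 = 2098.2 V.
Secondary of T₃: V = 2098.2 × 1786/2482 = 1509.8 V.
I_load = 1509.8/1340 = 1.1267 A, so P_out = 1509.8 × 1.1267 = 1701.1 W.
All ideal ⇒ P_in = P_out, so I_supply = 1701.1/240 = 7.09 A.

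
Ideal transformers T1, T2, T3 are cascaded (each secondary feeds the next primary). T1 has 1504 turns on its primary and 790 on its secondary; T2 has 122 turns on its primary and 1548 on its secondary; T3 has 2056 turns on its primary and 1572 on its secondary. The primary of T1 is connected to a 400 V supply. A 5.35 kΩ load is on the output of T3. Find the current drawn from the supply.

After T1: V = 400.00 × 790/1504 = 210.11 V.
After T2: V = 210.11 × 1548/122 = 2665.9 V.
After T3: V = 2665.9 × 1572/2056 = 2038.4 V.
I_load = 2038.4/5350 = 0.38100 A, so P_out = 2038.4 × 0.38100 = 776.62 W.
All ideal ⇒ P_in = P_out, so I_supply = 776.62/400 = 1.94 A.

I_supply ≈ 1.94 A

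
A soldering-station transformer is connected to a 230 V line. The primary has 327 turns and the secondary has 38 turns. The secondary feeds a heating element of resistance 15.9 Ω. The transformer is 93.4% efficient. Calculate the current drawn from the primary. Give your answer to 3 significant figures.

V_s = 230 × 38/327 = 26.728 V.
I_s = V_s/R = 26.728/15.9 = 1.6810 A.
P_out = V_s I_s = 26.728 × 1.6810 = 44.929 W.
P_in = P_out/η = 44.929/0.934 = 48.104 W.
I_p = P_in/V_p = 48.104/230 = 0.209 A.

I_p ≈ 0.209 A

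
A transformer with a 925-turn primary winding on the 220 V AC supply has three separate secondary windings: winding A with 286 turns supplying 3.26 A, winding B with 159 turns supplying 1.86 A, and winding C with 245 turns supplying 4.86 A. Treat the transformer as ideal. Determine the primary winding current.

V_A = 220 × 286/925 = 68.022 V; V_B = 220 × 159/925 = 37.816 V; V_C = 220 × 245/925 = 58.270 V.
P_out = V_A I_A + V_B I_B + V_C I_C = 68.022×3.26 + 37.816×1.86 + 58.270×4.86 = 221.75 + 70.338 + 283.19 = 575.28 W.
Ideal ⇒ P_in = P_out, so I_p = P_out/V_p = 575.28/220 = 2.61 A.

I_p ≈ 2.61 A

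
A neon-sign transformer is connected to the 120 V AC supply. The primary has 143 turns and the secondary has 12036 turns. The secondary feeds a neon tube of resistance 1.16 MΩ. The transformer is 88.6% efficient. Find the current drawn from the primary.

I_p ≈ 0.827 A

V_s = 120 × 12036/143 = 10100 V.
I_s = V_s/R = 10100/(1.16×10^6) = 0.0087070 A.
P_out = V_s I_s = 10100 × 0.0087070 = 87.942 W.
P_in = P_out/η = 87.942/0.886 = 99.257 W.
I_p = P_in/V_p = 99.257/120 = 0.827 A.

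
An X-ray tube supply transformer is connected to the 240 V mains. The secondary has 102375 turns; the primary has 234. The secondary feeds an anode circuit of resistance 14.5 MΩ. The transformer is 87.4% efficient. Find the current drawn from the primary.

V_s = 240 × 102375/234 = 105000 V.
I_s = V_s/R = 105000/(1.45×10^7) = 0.0072414 A.
P_out = V_s I_s = 105000 × 0.0072414 = 760.34 W.
P_in = P_out/η = 760.34/0.874 = 869.96 W.
I_p = P_in/V_p = 869.96/240 = 3.62 A.

I_p ≈ 3.62 A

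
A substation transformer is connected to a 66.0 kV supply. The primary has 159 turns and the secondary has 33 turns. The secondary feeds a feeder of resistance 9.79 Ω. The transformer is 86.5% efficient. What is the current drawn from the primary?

V_s = 66000 × 33/159 = 13698 V.
I_s = V_s/R = 13698/9.79 = 1399.2 A.
P_out = V_s I_s = 13698 × 1399.2 = 1.9166×10^7 W.
P_in = P_out/η = 1.9166×10^7/0.865 = 2.2158×10^7 W.
I_p = P_in/V_p = 2.2158×10^7/66000 = 336 A.

I_p ≈ 336 A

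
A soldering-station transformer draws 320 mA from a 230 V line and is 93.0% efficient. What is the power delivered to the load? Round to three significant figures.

P_out ≈ 68.4 W

P_in = V_in I_in = 230 × 0.320 = 73.600 W.
P_out = η P_in = 0.930 × 73.600 = 68.4 W.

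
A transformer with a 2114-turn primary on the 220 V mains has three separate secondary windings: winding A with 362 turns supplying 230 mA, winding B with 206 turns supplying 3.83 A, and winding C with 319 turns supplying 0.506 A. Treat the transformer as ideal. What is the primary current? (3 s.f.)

I_p ≈ 0.489 A

V_A = 220 × 362/2114 = 37.673 V; V_B = 220 × 206/2114 = 21.438 V; V_C = 220 × 319/2114 = 33.198 V.
P_out = V_A I_A + V_B I_B + V_C I_C = 37.673×0.230 + 21.438×3.83 + 33.198×0.506 = 8.6647 + 82.108 + 16.798 = 107.57 W.
Ideal ⇒ P_in = P_out, so I_p = P_out/V_p = 107.57/220 = 0.489 A.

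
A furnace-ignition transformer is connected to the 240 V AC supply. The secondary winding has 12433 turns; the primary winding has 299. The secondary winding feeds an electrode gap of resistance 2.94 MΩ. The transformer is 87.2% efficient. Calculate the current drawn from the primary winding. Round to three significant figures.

I_p ≈ 0.162 A

V_s = 240 × 12433/299 = 9979.7 V.
I_s = V_s/R = 9979.7/(2.94×10^6) = 0.0033944 A.
P_out = V_s I_s = 9979.7 × 0.0033944 = 33.875 W.
P_in = P_out/η = 33.875/0.872 = 38.848 W.
I_p = P_in/V_p = 38.848/240 = 0.162 A.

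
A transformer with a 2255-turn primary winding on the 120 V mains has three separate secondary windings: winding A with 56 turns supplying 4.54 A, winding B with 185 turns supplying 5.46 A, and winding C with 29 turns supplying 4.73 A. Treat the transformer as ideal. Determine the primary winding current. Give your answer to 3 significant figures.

V_A = 120 × 56/2255 = 2.9800 V; V_B = 120 × 185/2255 = 9.8448 V; V_C = 120 × 29/2255 = 1.5432 V.
P_out = V_A I_A + V_B I_B + V_C I_C = 2.9800×4.54 + 9.8448×5.46 + 1.5432×4.73 = 13.529 + 53.753 + 7.2995 = 74.581 W.
Ideal ⇒ P_in = P_out, so I_p = P_out/V_p = 74.581/120 = 0.622 A.

I_p ≈ 0.622 A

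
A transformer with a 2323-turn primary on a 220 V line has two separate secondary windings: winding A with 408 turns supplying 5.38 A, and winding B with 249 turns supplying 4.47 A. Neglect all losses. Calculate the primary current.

I_p ≈ 1.42 A

V_A = 220 × 408/2323 = 38.640 V; V_B = 220 × 249/2323 = 23.582 V.
P_out = V_A I_A + V_B I_B = 38.640×5.38 + 23.582×4.47 = 207.88 + 105.41 = 313.29 W.
Ideal ⇒ P_in = P_out, so I_p = P_out/V_p = 313.29/220 = 1.42 A.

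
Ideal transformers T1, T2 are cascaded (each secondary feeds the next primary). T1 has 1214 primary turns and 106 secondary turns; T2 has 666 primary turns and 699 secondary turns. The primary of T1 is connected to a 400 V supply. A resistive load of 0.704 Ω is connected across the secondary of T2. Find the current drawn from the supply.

After T1: V = 400.00 × 106/1214 = 34.926 V.
After T2: V = 34.926 × 699/666 = 36.656 V.
I_load = 36.656/0.704 = 52.069 A, so P_out = 36.656 × 52.069 = 1908.7 W.
All ideal ⇒ P_in = P_out, so I_supply = 1908.7/400 = 4.77 A.

I_supply ≈ 4.77 A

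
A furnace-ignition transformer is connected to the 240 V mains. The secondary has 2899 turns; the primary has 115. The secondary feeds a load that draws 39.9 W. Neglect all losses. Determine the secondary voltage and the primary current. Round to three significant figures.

V_s ≈ 6050 V, I_p ≈ 0.166 A

V_s = V_p × N_s/N_p = 240 × 2899/115 = 6050.1 V.
I_s = P/V_s = 39.9/6050.1 = 0.0065949 A.
I_p = I_s × N_s/N_p = 0.0065949 × 2899/115 = 0.166 A.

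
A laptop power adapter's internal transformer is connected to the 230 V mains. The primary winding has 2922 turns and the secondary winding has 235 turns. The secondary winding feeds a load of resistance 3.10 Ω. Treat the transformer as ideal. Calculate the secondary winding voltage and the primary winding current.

V_s = V_p × N_s/N_p = 230 × 235/2922 = 18.498 V.
I_s = V_s/R = 18.498/3.10 = 5.9670 A.
I_p = I_s × N_s/N_p = 5.9670 × 235/2922 = 0.480 A.

V_s ≈ 18.5 V, I_p ≈ 0.480 A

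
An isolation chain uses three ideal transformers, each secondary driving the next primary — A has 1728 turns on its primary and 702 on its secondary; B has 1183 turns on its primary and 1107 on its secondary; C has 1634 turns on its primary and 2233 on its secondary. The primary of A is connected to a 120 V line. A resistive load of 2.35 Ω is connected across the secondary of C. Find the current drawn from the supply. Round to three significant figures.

I_supply ≈ 13.8 A

After A: V = 120.00 × 702/1728 = 48.750 V.
After B: V = 48.750 × 1107/1183 = 45.618 V.
After C: V = 45.618 × 2233/1634 = 62.341 V.
I_load = 62.341/2.35 = 26.528 A, so P_out = 62.341 × 26.528 = 1653.8 W.
All ideal ⇒ P_in = P_out, so I_supply = 1653.8/120 = 13.8 A.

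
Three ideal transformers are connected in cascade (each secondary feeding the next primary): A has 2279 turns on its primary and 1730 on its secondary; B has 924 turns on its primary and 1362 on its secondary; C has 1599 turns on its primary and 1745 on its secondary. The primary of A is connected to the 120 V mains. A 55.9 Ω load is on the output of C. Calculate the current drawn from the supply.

Secondary of A: V = 120.00 × 1730/2279 = 91.093 V.
Secondary of B: V = 91.093 × 1362/924 = 134.27 V.
Secondary of C: V = 134.27 × 1745/1599 = 146.53 V.
I_load = 146.53/55.9 = 2.6213 A, so P_out = 146.53 × 2.6213 = 384.11 W.
All ideal ⇒ P_in = P_out, so I_supply = 384.11/120 = 3.20 A.

I_supply ≈ 3.20 A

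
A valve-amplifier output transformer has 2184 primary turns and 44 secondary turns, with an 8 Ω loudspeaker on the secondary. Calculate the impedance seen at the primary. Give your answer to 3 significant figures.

Z_p ≈ 19700 Ω

Z_p = (N_p/N_s)² × Z_s = (2184/44)² × 8 = 19700 Ω.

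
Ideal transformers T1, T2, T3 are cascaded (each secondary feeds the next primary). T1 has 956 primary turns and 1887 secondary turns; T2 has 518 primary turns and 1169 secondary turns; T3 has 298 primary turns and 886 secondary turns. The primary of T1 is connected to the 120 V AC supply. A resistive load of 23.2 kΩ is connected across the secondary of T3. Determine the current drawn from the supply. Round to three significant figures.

I_supply ≈ 0.907 A

After T1: V = 120.00 × 1887/956 = 236.86 V.
After T2: V = 236.86 × 1169/518 = 534.54 V.
After T3: V = 534.54 × 886/298 = 1589.3 V.
I_load = 1589.3/23200 = 0.068503 A, so P_out = 1589.3 × 0.068503 = 108.87 W.
All ideal ⇒ P_in = P_out, so I_supply = 108.87/120 = 0.907 A.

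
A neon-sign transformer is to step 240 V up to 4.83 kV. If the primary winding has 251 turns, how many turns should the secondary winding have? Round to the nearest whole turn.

N_s/N_p = V_s/V_p, so N_s = 251 × 4830/240 = 5051.4 ≈ 5051 turns.

N_s = 5051 turns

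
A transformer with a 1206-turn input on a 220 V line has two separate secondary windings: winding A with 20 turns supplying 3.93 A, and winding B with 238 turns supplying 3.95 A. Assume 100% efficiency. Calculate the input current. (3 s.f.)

I_in ≈ 0.845 A

V_A = 220 × 20/1206 = 3.6484 V; V_B = 220 × 238/1206 = 43.416 V.
P_out = V_A I_A + V_B I_B = 3.6484×3.93 + 43.416×3.95 = 14.338 + 171.49 = 185.83 W.
Ideal ⇒ P_in = P_out, so I_in = P_out/V_in = 185.83/220 = 0.845 A.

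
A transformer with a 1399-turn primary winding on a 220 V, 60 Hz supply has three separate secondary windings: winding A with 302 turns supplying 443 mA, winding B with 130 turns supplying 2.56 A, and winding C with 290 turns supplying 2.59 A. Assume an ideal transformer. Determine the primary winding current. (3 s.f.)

V_A = 220 × 302/1399 = 47.491 V; V_B = 220 × 130/1399 = 20.443 V; V_C = 220 × 290/1399 = 45.604 V.
P_out = V_A I_A + V_B I_B + V_C I_C = 47.491×0.443 + 20.443×2.56 + 45.604×2.59 = 21.039 + 52.335 + 118.11 = 191.49 W.
Ideal ⇒ P_in = P_out, so I_p = P_out/V_p = 191.49/220 = 0.870 A.

I_p ≈ 0.870 A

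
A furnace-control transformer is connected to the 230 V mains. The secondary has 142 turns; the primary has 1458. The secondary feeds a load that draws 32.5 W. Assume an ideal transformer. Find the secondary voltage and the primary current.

V_s ≈ 22.4 V, I_p ≈ 0.141 A

V_s = V_p × N_s/N_p = 230 × 142/1458 = 22.401 V.
I_s = P/V_s = 32.5/22.401 = 1.4509 A.
I_p = I_s × N_s/N_p = 1.4509 × 142/1458 = 0.141 A.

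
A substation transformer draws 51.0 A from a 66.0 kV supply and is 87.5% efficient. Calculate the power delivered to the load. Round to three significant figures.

P_in = V_p I_p = 66000 × 51.0 = 3.3660×10^6 W.
P_out = η P_in = 0.875 × 3.3660×10^6 = 2.95×10^6 W.

P_out ≈ 2.95×10^6 W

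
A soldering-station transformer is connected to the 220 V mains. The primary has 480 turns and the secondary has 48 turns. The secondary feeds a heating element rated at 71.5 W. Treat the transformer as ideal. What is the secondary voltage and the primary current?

V_s = V_p × N_s/N_p = 220 × 48/480 = 22.000 V.
I_s = P/V_s = 71.5/22.000 = 3.2500 A.
I_p = I_s × N_s/N_p = 3.2500 × 48/480 = 0.325 A.

V_s ≈ 22.0 V, I_p ≈ 0.325 A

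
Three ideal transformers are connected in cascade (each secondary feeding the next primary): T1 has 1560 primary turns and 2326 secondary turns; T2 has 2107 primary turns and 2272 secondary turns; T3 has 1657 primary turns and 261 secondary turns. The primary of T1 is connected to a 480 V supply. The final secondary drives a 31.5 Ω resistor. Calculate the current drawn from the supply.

Secondary of T1: V = 480.00 × 2326/1560 = 715.69 V.
Secondary of T2: V = 715.69 × 2272/2107 = 771.74 V.
Secondary of T3: V = 771.74 × 261/1657 = 121.56 V.
I_load = 121.56/31.5 = 3.8590 A, so P_out = 121.56 × 3.8590 = 469.10 W.
All ideal ⇒ P_in = P_out, so I_supply = 469.10/480 = 0.977 A.

I_supply ≈ 0.977 A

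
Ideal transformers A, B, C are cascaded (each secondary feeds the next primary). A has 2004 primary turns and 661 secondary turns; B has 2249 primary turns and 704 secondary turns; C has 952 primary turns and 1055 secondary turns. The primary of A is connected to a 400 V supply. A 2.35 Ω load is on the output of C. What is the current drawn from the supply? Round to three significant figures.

After A: V = 400.00 × 661/2004 = 131.94 V.
After B: V = 131.94 × 704/2249 = 41.300 V.
After C: V = 41.300 × 1055/952 = 45.768 V.
I_load = 45.768/2.35 = 19.476 A, so P_out = 45.768 × 19.476 = 891.37 W.
All ideal ⇒ P_in = P_out, so I_supply = 891.37/400 = 2.23 A.

I_supply ≈ 2.23 A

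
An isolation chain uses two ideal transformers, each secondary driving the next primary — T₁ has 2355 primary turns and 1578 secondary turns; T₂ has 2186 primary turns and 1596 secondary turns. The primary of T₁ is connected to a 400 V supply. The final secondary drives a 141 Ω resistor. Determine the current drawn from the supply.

I_supply ≈ 0.679 A

Secondary of T₁: V = 400.00 × 1578/2355 = 268.03 V.
Secondary of T₂: V = 268.03 × 1596/2186 = 195.69 V.
I_load = 195.69/141 = 1.3878 A, so P_out = 195.69 × 1.3878 = 271.58 W.
All ideal ⇒ P_in = P_out, so I_supply = 271.58/400 = 0.679 A.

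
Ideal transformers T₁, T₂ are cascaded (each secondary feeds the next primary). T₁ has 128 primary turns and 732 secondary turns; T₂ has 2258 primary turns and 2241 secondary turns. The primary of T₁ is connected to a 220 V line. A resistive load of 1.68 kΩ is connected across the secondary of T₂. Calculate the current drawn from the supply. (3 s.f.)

After T₁: V = 220.00 × 732/128 = 1258.1 V.
After T₂: V = 1258.1 × 2241/2258 = 1248.7 V.
I_load = 1248.7/1680 = 0.74325 A, so P_out = 1248.7 × 0.74325 = 928.06 W.
All ideal ⇒ P_in = P_out, so I_supply = 928.06/220 = 4.22 A.

I_supply ≈ 4.22 A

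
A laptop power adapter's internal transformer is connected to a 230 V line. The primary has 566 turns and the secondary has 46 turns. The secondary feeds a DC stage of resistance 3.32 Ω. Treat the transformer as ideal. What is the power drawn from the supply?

V_s = V_p × N_s/N_p = 230 × 46/566 = 18.693 V.
I_s = V_s/R = 18.693/3.32 = 5.6303 A.
I_p = I_s × N_s/N_p = 5.6303 × 46/566 = 0.45759 A.
P = V_p I_p = 230 × 0.45759 = 105 W.

P ≈ 105 W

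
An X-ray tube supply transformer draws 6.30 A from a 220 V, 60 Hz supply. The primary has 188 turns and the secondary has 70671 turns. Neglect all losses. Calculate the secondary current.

I_s/I_p = N_p/N_s, so I_s = 6.30 × 188/70671 = 0.0168 A.

I_s ≈ 0.0168 A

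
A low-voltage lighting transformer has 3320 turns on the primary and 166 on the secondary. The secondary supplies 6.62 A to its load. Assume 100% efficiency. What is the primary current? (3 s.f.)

I_p ≈ 0.331 A

For an ideal transformer I_p/I_s = N_s/N_p, so I_p = 6.62 × 166/3320 = 0.331 A.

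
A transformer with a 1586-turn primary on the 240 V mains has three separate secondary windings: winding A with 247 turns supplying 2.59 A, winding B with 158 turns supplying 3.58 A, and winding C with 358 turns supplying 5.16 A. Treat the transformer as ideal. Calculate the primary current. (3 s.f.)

V_A = 240 × 247/1586 = 37.377 V; V_B = 240 × 158/1586 = 23.909 V; V_C = 240 × 358/1586 = 54.174 V.
P_out = V_A I_A + V_B I_B + V_C I_C = 37.377×2.59 + 23.909×3.58 + 54.174×5.16 = 96.807 + 85.595 + 279.54 = 461.94 W.
Ideal ⇒ P_in = P_out, so I_p = P_out/V_p = 461.94/240 = 1.92 A.

I_p ≈ 1.92 A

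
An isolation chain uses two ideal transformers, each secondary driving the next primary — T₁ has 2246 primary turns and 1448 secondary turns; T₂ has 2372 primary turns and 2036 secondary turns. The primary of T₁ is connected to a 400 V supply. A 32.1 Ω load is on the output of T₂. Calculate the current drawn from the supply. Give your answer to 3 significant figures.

After T₁: V = 400.00 × 1448/2246 = 257.88 V.
After T₂: V = 257.88 × 2036/2372 = 221.35 V.
I_load = 221.35/32.1 = 6.8957 A, so P_out = 221.35 × 6.8957 = 1526.4 W.
All ideal ⇒ P_in = P_out, so I_supply = 1526.4/400 = 3.82 A.

I_supply ≈ 3.82 A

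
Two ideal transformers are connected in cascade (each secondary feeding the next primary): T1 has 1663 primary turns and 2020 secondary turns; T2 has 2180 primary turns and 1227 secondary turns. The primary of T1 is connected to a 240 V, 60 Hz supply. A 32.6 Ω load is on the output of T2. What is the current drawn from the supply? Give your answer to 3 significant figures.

I_supply ≈ 3.44 A

After T1: V = 240.00 × 2020/1663 = 291.52 V.
After T2: V = 291.52 × 1227/2180 = 164.08 V.
I_load = 164.08/32.6 = 5.0332 A, so P_out = 164.08 × 5.0332 = 825.85 W.
All ideal ⇒ P_in = P_out, so I_supply = 825.85/240 = 3.44 A.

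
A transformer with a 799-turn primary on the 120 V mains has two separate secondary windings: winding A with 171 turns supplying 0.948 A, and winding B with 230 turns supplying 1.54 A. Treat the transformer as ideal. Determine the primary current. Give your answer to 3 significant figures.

I_p ≈ 0.646 A

V_A = 120 × 171/799 = 25.682 V; V_B = 120 × 230/799 = 34.543 V.
P_out = V_A I_A + V_B I_B = 25.682×0.948 + 34.543×1.54 = 24.347 + 53.196 = 77.543 W.
Ideal ⇒ P_in = P_out, so I_p = P_out/V_p = 77.543/120 = 0.646 A.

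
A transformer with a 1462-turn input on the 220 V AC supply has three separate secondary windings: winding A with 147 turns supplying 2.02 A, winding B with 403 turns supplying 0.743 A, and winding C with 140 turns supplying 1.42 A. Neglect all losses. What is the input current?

V_A = 220 × 147/1462 = 22.120 V; V_B = 220 × 403/1462 = 60.643 V; V_C = 220 × 140/1462 = 21.067 V.
P_out = V_A I_A + V_B I_B + V_C I_C = 22.120×2.02 + 60.643×0.743 + 21.067×1.42 = 44.683 + 45.058 + 29.915 = 119.66 W.
Ideal ⇒ P_in = P_out, so I_in = P_out/V_in = 119.66/220 = 0.544 A.

I_in ≈ 0.544 A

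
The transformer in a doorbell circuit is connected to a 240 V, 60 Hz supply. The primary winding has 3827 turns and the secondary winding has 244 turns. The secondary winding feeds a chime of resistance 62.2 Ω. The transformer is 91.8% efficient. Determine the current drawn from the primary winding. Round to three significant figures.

V_s = 240 × 244/3827 = 15.302 V.
I_s = V_s/R = 15.302/62.2 = 0.24601 A.
P_out = V_s I_s = 15.302 × 0.24601 = 3.7644 W.
P_in = P_out/η = 3.7644/0.918 = 4.1006 W.
I_p = P_in/V_p = 4.1006/240 = 0.0171 A.

I_p ≈ 0.0171 A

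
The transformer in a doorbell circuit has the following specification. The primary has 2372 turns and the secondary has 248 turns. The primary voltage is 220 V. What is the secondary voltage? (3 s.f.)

V_s/V_p = N_s/N_p, so V_s = 220 × 248/2372 = 23.0 V.

V_s ≈ 23.0 V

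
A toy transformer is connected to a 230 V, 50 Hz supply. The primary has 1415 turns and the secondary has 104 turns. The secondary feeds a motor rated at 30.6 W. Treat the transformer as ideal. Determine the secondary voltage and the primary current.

V_s ≈ 16.9 V, I_p ≈ 0.133 A

V_s = V_p × N_s/N_p = 230 × 104/1415 = 16.905 V.
I_s = P/V_s = 30.6/16.905 = 1.8102 A.
I_p = I_s × N_s/N_p = 1.8102 × 104/1415 = 0.133 A.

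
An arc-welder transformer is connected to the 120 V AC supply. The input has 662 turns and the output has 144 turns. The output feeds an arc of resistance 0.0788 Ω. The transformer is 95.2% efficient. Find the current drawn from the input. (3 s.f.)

V_out = 120 × 144/662 = 26.103 V.
I_out = V_out/R = 26.103/0.0788 = 331.25 A.
P_out = V_out I_out = 26.103 × 331.25 = 8646.6 W.
P_in = P_out/η = 8646.6/0.952 = 9082.6 W.
I_in = P_in/V_in = 9082.6/120 = 75.7 A.

I_in ≈ 75.7 A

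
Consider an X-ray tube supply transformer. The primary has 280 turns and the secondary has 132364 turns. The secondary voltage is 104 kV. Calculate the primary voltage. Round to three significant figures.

V_p/V_s = N_p/N_s, so V_p = 104000 × 280/132364 = 220 V.

V_p ≈ 220 V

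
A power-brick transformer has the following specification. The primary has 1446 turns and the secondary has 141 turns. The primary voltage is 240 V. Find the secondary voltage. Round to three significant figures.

V_s ≈ 23.4 V

V_s/V_p = N_s/N_p, so V_s = 240 × 141/1446 = 23.4 V.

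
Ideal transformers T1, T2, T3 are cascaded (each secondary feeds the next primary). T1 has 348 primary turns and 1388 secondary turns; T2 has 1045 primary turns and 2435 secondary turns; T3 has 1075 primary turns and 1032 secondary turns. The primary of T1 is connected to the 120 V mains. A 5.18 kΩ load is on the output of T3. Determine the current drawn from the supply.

I_supply ≈ 1.84 A

Secondary of T1: V = 120.00 × 1388/348 = 478.62 V.
Secondary of T2: V = 478.62 × 2435/1045 = 1115.3 V.
Secondary of T3: V = 1115.3 × 1032/1075 = 1070.6 V.
I_load = 1070.6/5180 = 0.20669 A, so P_out = 1070.6 × 0.20669 = 221.29 W.
All ideal ⇒ P_in = P_out, so I_supply = 221.29/120 = 1.84 A.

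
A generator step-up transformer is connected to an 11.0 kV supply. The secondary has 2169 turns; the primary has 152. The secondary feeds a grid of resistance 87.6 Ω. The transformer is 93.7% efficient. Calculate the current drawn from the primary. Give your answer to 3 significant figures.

V_s = 11000 × 2169/152 = 156970 V.
I_s = V_s/R = 156970/87.6 = 1791.9 A.
P_out = V_s I_s = 156970 × 1791.9 = 2.8126×10^8 W.
P_in = P_out/η = 2.8126×10^8/0.937 = 3.0017×10^8 W.
I_p = P_in/V_p = 3.0017×10^8/11000 = 27300 A.

I_p ≈ 27300 A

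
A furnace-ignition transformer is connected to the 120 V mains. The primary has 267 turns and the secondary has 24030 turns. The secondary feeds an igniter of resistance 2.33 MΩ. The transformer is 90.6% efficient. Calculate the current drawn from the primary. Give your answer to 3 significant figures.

V_s = 120 × 24030/267 = 10800 V.
I_s = V_s/R = 10800/(2.33×10^6) = 0.0046352 A.
P_out = V_s I_s = 10800 × 0.0046352 = 50.060 W.
P_in = P_out/η = 50.060/0.906 = 55.254 W.
I_p = P_in/V_p = 55.254/120 = 0.460 A.

I_p ≈ 0.460 A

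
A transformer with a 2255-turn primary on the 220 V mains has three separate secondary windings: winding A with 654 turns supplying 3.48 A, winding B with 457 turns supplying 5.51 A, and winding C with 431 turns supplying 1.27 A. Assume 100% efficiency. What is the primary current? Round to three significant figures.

I_p ≈ 2.37 A

V_A = 220 × 654/2255 = 63.805 V; V_B = 220 × 457/2255 = 44.585 V; V_C = 220 × 431/2255 = 42.049 V.
P_out = V_A I_A + V_B I_B + V_C I_C = 63.805×3.48 + 44.585×5.51 + 42.049×1.27 = 222.04 + 245.67 + 53.402 = 521.11 W.
Ideal ⇒ P_in = P_out, so I_p = P_out/V_p = 521.11/220 = 2.37 A.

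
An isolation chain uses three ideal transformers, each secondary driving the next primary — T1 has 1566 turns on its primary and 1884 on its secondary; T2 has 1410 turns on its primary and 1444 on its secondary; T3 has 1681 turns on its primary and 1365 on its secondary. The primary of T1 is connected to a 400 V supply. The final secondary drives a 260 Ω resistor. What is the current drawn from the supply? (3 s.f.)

After T1: V = 400.00 × 1884/1566 = 481.23 V.
After T2: V = 481.23 × 1444/1410 = 492.83 V.
After T3: V = 492.83 × 1365/1681 = 400.19 V.
I_load = 400.19/260 = 1.5392 A, so P_out = 400.19 × 1.5392 = 615.96 W.
All ideal ⇒ P_in = P_out, so I_supply = 615.96/400 = 1.54 A.

I_supply ≈ 1.54 A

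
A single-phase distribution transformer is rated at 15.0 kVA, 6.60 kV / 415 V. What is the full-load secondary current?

I_s = S/V_s = 15000/415 = 36.1 A.

I_s ≈ 36.1 A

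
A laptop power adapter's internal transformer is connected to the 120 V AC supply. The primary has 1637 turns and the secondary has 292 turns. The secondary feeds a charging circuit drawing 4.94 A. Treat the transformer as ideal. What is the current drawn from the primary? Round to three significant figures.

For an ideal transformer I_p N_p = I_s N_s, so I_p = 4.94 × 292/1637 = 0.881 A.

I_p ≈ 0.881 A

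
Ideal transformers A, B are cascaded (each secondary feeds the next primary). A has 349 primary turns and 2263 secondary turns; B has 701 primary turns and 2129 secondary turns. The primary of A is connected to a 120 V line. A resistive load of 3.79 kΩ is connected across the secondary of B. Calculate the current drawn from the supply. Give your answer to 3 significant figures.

I_supply ≈ 12.3 A

After A: V = 120.00 × 2263/349 = 778.11 V.
After B: V = 778.11 × 2129/701 = 2363.2 V.
I_load = 2363.2/3790 = 0.62353 A, so P_out = 2363.2 × 0.62353 = 1473.5 W.
All ideal ⇒ P_in = P_out, so I_supply = 1473.5/120 = 12.3 A.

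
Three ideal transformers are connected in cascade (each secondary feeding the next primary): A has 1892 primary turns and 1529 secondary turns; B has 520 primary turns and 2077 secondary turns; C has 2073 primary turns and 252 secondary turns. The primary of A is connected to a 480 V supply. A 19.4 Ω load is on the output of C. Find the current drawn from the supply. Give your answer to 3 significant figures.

Secondary of A: V = 480.00 × 1529/1892 = 387.91 V.
Secondary of B: V = 387.91 × 2077/520 = 1549.4 V.
Secondary of C: V = 1549.4 × 252/2073 = 188.35 V.
I_load = 188.35/19.4 = 9.7087 A, so P_out = 188.35 × 9.7087 = 1828.6 W.
All ideal ⇒ P_in = P_out, so I_supply = 1828.6/480 = 3.81 A.

I_supply ≈ 3.81 A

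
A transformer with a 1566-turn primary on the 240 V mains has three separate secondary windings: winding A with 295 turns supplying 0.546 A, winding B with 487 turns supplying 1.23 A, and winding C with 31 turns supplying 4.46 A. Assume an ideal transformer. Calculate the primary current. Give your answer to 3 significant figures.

I_p ≈ 0.574 A

V_A = 240 × 295/1566 = 45.211 V; V_B = 240 × 487/1566 = 74.636 V; V_C = 240 × 31/1566 = 4.7510 V.
P_out = V_A I_A + V_B I_B + V_C I_C = 45.211×0.546 + 74.636×1.23 + 4.7510×4.46 = 24.685 + 91.802 + 21.189 = 137.68 W.
Ideal ⇒ P_in = P_out, so I_p = P_out/V_p = 137.68/240 = 0.574 A.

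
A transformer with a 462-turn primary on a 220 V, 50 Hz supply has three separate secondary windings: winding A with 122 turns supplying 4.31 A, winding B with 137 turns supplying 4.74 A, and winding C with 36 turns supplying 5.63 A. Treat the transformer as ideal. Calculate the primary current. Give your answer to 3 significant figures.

I_p ≈ 2.98 A

V_A = 220 × 122/462 = 58.095 V; V_B = 220 × 137/462 = 65.238 V; V_C = 220 × 36/462 = 17.143 V.
P_out = V_A I_A + V_B I_B + V_C I_C = 58.095×4.31 + 65.238×4.74 + 17.143×5.63 = 250.39 + 309.23 + 96.514 = 656.13 W.
Ideal ⇒ P_in = P_out, so I_p = P_out/V_p = 656.13/220 = 2.98 A.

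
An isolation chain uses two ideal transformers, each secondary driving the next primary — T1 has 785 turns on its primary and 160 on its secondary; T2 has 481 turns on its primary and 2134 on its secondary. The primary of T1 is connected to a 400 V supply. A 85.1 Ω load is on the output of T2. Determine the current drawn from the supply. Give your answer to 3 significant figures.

Secondary of T1: V = 400.00 × 160/785 = 81.529 V.
Secondary of T2: V = 81.529 × 2134/481 = 361.71 V.
I_load = 361.71/85.1 = 4.2504 A, so P_out = 361.71 × 4.2504 = 1537.4 W.
All ideal ⇒ P_in = P_out, so I_supply = 1537.4/400 = 3.84 A.

I_supply ≈ 3.84 A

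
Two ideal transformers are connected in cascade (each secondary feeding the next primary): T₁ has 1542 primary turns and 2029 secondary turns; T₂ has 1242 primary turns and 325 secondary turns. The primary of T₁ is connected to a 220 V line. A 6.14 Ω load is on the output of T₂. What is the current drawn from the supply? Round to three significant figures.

I_supply ≈ 4.25 A

After T₁: V = 220.00 × 2029/1542 = 289.48 V.
After T₂: V = 289.48 × 325/1242 = 75.750 V.
I_load = 75.750/6.14 = 12.337 A, so P_out = 75.750 × 12.337 = 934.54 W.
All ideal ⇒ P_in = P_out, so I_supply = 934.54/220 = 4.25 A.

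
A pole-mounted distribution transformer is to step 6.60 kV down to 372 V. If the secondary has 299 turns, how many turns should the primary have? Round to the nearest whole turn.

N_p = 5305 turns

N_p/N_s = V_p/V_s, so N_p = 299 × 6600/372 = 5304.8 ≈ 5305 turns.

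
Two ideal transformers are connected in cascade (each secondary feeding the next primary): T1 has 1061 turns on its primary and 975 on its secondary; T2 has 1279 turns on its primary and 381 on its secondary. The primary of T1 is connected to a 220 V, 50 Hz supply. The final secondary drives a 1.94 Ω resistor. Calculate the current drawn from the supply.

I_supply ≈ 8.50 A

Secondary of T1: V = 220.00 × 975/1061 = 202.17 V.
Secondary of T2: V = 202.17 × 381/1279 = 60.224 V.
I_load = 60.224/1.94 = 31.043 A, so P_out = 60.224 × 31.043 = 1869.5 W.
All ideal ⇒ P_in = P_out, so I_supply = 1869.5/220 = 8.50 A.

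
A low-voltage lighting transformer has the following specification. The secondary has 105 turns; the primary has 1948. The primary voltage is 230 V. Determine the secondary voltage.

V_s/V_p = N_s/N_p, so V_s = 230 × 105/1948 = 12.4 V.

V_s ≈ 12.4 V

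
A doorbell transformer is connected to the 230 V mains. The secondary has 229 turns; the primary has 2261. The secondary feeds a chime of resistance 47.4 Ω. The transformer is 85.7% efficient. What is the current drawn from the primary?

I_p ≈ 0.0581 A

V_s = 230 × 229/2261 = 23.295 V.
I_s = V_s/R = 23.295/47.4 = 0.49146 A.
P_out = V_s I_s = 23.295 × 0.49146 = 11.448 W.
P_in = P_out/η = 11.448/0.857 = 13.359 W.
I_p = P_in/V_p = 13.359/230 = 0.0581 A.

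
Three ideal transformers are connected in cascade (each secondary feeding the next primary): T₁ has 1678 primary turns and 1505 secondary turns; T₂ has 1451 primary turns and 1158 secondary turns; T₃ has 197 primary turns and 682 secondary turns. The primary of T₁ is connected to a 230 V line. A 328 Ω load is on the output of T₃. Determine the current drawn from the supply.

Secondary of T₁: V = 230.00 × 1505/1678 = 206.29 V.
Secondary of T₂: V = 206.29 × 1158/1451 = 164.63 V.
Secondary of T₃: V = 164.63 × 682/197 = 569.94 V.
I_load = 569.94/328 = 1.7376 A, so P_out = 569.94 × 1.7376 = 990.35 W.
All ideal ⇒ P_in = P_out, so I_supply = 990.35/230 = 4.31 A.

I_supply ≈ 4.31 A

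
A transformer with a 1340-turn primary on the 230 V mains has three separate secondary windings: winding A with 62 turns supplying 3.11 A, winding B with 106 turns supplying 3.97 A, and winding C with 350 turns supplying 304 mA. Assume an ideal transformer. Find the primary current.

V_A = 230 × 62/1340 = 10.642 V; V_B = 230 × 106/1340 = 18.194 V; V_C = 230 × 350/1340 = 60.075 V.
P_out = V_A I_A + V_B I_B + V_C I_C = 10.642×3.11 + 18.194×3.97 + 60.075×0.304 = 33.096 + 72.230 + 18.263 = 123.59 W.
Ideal ⇒ P_in = P_out, so I_p = P_out/V_p = 123.59/230 = 0.537 A.

I_p ≈ 0.537 A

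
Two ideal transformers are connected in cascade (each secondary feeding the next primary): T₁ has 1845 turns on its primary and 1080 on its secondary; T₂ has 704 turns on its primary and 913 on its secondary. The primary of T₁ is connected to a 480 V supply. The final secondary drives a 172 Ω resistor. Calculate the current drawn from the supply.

I_supply ≈ 1.61 A

After T₁: V = 480.00 × 1080/1845 = 280.98 V.
After T₂: V = 280.98 × 913/704 = 364.39 V.
I_load = 364.39/172 = 2.1185 A, so P_out = 364.39 × 2.1185 = 771.98 W.
All ideal ⇒ P_in = P_out, so I_supply = 771.98/480 = 1.61 A.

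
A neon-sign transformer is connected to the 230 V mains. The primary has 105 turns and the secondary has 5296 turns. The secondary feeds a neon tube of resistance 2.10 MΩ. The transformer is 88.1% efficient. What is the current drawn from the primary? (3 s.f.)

I_p ≈ 0.316 A

V_s = 230 × 5296/105 = 11601 V.
I_s = V_s/R = 11601/(2.10×10^6) = 0.0055242 A.
P_out = V_s I_s = 11601 × 0.0055242 = 64.085 W.
P_in = P_out/η = 64.085/0.881 = 72.741 W.
I_p = P_in/V_p = 72.741/230 = 0.316 A.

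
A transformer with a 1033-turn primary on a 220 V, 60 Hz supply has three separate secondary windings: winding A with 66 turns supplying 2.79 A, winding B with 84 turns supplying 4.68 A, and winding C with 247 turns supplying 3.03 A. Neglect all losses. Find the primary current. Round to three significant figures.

V_A = 220 × 66/1033 = 14.056 V; V_B = 220 × 84/1033 = 17.890 V; V_C = 220 × 247/1033 = 52.604 V.
P_out = V_A I_A + V_B I_B + V_C I_C = 14.056×2.79 + 17.890×4.68 + 52.604×3.03 = 39.217 + 83.724 + 159.39 = 282.33 W.
Ideal ⇒ P_in = P_out, so I_p = P_out/V_p = 282.33/220 = 1.28 A.

I_p ≈ 1.28 A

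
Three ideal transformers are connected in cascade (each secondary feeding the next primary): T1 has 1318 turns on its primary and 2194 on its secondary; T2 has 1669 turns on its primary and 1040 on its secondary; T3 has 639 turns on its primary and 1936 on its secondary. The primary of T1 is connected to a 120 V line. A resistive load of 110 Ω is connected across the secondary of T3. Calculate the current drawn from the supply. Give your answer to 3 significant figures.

I_supply ≈ 10.8 A

Secondary of T1: V = 120.00 × 2194/1318 = 199.76 V.
Secondary of T2: V = 199.76 × 1040/1669 = 124.47 V.
Secondary of T3: V = 124.47 × 1936/639 = 377.12 V.
I_load = 377.12/110 = 3.4284 A, so P_out = 377.12 × 3.4284 = 1292.9 W.
All ideal ⇒ P_in = P_out, so I_supply = 1292.9/120 = 10.8 A.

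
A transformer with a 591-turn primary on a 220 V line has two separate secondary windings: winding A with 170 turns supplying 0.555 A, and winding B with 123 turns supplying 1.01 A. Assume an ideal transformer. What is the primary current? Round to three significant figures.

V_A = 220 × 170/591 = 63.283 V; V_B = 220 × 123/591 = 45.787 V.
P_out = V_A I_A + V_B I_B = 63.283×0.555 + 45.787×1.01 = 35.122 + 46.245 = 81.366 W.
Ideal ⇒ P_in = P_out, so I_p = P_out/V_p = 81.366/220 = 0.370 A.

I_p ≈ 0.370 A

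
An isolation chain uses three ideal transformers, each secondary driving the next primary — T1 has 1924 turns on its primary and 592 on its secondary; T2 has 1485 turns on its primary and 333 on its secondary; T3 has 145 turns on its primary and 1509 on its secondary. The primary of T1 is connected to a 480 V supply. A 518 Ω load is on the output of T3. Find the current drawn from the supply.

After T1: V = 480.00 × 592/1924 = 147.69 V.
After T2: V = 147.69 × 333/1485 = 33.119 V.
After T3: V = 33.119 × 1509/145 = 344.66 V.
I_load = 344.66/518 = 0.66538 A, so P_out = 344.66 × 0.66538 = 229.33 W.
All ideal ⇒ P_in = P_out, so I_supply = 229.33/480 = 0.478 A.

I_supply ≈ 0.478 A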